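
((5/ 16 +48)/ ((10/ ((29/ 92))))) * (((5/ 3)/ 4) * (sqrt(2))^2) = 22417/ 17664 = 1.27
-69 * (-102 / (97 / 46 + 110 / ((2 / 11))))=35972 / 3103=11.59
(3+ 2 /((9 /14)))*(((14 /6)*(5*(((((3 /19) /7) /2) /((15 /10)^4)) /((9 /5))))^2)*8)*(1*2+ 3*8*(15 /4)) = 1619200000 /4028854221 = 0.40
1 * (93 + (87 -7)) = 173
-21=-21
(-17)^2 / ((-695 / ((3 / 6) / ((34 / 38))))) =-0.23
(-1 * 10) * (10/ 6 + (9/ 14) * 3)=-755/ 21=-35.95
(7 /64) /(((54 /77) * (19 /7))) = 3773 /65664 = 0.06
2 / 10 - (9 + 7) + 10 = -29 / 5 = -5.80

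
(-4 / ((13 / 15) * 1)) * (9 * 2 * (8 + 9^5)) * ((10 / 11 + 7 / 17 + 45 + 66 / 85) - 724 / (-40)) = -777618401364 / 2431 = -319875936.39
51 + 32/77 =3959/77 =51.42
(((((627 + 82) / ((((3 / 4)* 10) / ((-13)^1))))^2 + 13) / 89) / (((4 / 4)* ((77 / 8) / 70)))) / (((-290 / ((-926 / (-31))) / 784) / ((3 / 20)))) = -493400913923008 / 330045375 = -1494948.73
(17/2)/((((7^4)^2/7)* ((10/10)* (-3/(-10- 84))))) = 799/2470629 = 0.00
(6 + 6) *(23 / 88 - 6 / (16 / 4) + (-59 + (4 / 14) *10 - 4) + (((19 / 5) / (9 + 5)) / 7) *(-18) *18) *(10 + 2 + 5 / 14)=-827415231 / 75460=-10964.95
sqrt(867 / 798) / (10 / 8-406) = -34 * sqrt(266) / 215327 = -0.00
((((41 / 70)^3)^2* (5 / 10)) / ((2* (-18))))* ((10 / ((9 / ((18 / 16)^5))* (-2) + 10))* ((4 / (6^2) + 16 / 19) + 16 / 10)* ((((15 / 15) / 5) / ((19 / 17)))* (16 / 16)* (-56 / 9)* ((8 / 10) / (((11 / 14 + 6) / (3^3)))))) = 1157738156554689 / 257319671875000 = 4.50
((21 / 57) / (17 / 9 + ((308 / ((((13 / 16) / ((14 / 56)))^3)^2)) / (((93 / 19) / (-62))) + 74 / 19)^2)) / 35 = 1327990851981417 / 281341130566189835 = 0.00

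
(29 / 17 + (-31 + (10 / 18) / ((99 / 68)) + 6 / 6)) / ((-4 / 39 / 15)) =27481415 / 6732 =4082.21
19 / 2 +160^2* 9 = 460819 / 2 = 230409.50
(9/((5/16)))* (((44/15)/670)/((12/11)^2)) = 2662/25125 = 0.11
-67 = -67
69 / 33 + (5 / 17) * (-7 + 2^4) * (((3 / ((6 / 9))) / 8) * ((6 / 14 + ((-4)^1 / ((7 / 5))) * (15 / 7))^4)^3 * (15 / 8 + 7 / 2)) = 42615403348711230260006008968810413 / 4585688354325237695102336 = 9293131162.85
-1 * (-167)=167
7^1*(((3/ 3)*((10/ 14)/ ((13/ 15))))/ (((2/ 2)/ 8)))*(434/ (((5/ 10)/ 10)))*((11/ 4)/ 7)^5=1872217875/ 499408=3748.87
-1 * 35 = -35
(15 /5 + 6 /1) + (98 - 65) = 42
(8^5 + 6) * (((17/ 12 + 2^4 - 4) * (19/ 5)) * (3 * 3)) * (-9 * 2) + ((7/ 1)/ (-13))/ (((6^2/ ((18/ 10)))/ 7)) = -270690298.39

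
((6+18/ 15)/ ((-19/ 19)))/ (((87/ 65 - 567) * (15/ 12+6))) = 39/ 22214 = 0.00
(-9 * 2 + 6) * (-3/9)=4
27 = 27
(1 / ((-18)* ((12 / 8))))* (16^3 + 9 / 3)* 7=-28693 / 27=-1062.70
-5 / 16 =-0.31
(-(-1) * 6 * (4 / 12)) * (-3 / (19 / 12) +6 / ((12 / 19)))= 289 / 19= 15.21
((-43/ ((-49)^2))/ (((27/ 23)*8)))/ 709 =-989/ 367698744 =-0.00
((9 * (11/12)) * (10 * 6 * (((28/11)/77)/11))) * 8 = 1440/121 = 11.90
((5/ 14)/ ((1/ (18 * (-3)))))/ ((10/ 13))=-351/ 14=-25.07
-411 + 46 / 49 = -20093 / 49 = -410.06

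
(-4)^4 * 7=1792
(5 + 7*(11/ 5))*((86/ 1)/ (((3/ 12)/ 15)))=105264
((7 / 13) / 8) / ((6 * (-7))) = -1 / 624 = -0.00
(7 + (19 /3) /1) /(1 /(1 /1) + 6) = 40 /21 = 1.90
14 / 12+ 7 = 49 / 6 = 8.17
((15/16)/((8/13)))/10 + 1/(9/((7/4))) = 799/2304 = 0.35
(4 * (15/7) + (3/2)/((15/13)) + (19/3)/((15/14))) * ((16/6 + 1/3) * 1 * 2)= 9943/105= 94.70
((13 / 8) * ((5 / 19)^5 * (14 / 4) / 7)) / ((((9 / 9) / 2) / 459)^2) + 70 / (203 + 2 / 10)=271853900425 / 314464573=864.50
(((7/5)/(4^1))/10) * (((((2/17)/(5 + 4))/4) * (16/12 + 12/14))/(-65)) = -23/5967000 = -0.00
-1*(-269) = 269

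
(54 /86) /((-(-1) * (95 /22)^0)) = 27 /43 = 0.63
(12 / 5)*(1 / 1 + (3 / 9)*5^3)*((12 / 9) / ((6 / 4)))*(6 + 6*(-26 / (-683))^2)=765403136 / 1399467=546.92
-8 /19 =-0.42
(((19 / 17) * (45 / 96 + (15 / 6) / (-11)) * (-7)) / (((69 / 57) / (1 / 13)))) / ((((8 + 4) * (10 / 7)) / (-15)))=88445 / 841984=0.11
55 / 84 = 0.65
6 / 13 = 0.46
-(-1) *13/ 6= 13/ 6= 2.17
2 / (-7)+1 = 5 / 7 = 0.71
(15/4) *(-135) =-2025/4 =-506.25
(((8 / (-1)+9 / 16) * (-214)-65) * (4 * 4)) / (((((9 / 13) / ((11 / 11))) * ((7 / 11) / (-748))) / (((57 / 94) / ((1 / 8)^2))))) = -529507739904 / 329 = -1609446017.95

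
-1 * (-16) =16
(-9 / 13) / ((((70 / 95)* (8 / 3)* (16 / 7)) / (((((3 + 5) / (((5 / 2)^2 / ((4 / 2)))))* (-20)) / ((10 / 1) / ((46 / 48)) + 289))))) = 11799 / 447655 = 0.03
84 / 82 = 42 / 41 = 1.02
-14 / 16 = -7 / 8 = -0.88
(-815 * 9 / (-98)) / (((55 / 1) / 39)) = 57213 / 1078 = 53.07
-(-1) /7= 1 /7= 0.14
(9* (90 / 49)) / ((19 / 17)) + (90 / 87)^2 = 12418470 / 782971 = 15.86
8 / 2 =4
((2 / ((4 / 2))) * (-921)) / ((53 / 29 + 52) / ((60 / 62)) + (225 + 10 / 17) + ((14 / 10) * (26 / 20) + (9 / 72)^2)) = -2179454400 / 669799343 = -3.25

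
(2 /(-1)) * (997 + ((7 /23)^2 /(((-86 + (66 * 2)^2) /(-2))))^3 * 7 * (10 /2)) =-192308809317260992040364 /96443735866229187701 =-1994.00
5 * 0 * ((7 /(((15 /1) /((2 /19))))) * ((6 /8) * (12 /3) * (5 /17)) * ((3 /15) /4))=0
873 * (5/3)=1455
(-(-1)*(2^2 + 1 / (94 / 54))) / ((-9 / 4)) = -860 / 423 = -2.03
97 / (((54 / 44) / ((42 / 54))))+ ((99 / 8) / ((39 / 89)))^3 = 6173079660011 / 273341952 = 22583.73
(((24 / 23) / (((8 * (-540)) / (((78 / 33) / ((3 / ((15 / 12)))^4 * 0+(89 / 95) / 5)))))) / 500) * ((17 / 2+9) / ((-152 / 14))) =637 / 64848960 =0.00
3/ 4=0.75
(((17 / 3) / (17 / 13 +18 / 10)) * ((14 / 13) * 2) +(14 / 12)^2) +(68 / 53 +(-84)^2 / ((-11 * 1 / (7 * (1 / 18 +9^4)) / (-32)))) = 1998389102584571 / 2119788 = 942730642.21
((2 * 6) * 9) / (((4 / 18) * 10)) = 243 / 5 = 48.60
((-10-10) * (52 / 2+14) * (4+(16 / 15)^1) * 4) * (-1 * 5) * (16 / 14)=1945600 / 21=92647.62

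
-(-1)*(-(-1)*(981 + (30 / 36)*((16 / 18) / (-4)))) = 26482 / 27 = 980.81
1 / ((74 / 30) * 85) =3 / 629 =0.00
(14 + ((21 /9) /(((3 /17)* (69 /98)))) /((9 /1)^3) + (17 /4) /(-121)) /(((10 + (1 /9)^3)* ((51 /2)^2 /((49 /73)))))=150209722411 /104022498555063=0.00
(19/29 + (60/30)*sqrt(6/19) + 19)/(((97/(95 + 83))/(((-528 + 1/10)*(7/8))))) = -187462569/11252- 3288817*sqrt(114)/36860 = -17613.04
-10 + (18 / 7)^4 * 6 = 605846 / 2401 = 252.33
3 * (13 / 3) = 13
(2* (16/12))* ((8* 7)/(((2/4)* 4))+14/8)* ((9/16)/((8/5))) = 1785/64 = 27.89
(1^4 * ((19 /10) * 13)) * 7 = 1729 /10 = 172.90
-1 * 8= -8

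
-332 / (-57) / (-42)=-166 / 1197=-0.14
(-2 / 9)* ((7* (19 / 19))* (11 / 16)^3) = -9317 / 18432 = -0.51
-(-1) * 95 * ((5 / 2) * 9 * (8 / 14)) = 8550 / 7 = 1221.43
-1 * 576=-576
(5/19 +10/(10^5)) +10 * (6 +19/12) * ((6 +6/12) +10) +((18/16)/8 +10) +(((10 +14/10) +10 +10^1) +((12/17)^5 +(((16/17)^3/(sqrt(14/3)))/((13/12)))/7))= 24576 * sqrt(42)/3129581 +1395512333644007/1079091320000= 1293.28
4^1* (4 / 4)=4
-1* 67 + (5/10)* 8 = -63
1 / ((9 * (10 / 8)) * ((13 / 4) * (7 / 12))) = 64 / 1365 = 0.05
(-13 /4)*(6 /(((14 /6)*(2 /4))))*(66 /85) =-7722 /595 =-12.98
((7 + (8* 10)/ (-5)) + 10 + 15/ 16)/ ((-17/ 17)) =-31/ 16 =-1.94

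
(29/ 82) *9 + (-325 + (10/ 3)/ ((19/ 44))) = -1468093/ 4674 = -314.10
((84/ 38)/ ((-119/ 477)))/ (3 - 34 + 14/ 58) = 41499/ 144058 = 0.29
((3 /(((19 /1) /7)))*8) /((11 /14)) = 2352 /209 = 11.25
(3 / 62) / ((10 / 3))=9 / 620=0.01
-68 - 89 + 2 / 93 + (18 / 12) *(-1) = -29477 / 186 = -158.48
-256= -256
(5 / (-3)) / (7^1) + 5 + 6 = 226 / 21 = 10.76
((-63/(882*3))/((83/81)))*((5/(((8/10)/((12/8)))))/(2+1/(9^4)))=-13286025/121991408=-0.11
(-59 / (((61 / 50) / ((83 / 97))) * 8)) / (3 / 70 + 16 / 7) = -2.22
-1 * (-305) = 305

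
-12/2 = -6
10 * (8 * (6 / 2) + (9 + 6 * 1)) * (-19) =-7410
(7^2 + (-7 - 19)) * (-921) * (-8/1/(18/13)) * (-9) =-1101516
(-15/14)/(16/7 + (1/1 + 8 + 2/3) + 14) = -9/218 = -0.04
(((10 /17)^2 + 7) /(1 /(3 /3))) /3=2123 /867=2.45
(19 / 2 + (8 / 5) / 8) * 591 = 57327 / 10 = 5732.70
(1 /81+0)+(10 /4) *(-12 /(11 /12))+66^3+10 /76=9732936361 /33858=287463.42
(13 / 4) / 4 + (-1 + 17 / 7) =251 / 112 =2.24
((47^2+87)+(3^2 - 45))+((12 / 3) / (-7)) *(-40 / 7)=110900 / 49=2263.27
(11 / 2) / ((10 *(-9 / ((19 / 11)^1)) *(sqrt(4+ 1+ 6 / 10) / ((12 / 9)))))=-19 *sqrt(35) / 1890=-0.06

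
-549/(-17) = 549/17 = 32.29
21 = 21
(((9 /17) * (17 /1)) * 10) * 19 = 1710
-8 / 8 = -1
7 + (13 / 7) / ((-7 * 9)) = 6.97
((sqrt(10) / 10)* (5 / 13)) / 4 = sqrt(10) / 104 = 0.03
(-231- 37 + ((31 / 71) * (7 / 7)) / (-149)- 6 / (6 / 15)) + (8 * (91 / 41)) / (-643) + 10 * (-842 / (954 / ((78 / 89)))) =-1147545019797676 / 3946631498727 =-290.77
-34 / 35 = -0.97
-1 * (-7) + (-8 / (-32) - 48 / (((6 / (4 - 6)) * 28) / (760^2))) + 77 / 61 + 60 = 563854619 / 1708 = 330125.66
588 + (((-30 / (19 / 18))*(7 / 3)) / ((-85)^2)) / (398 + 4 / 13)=13931874474 / 23693665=588.00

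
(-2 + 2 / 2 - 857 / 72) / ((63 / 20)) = -4645 / 1134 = -4.10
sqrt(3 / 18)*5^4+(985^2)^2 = 625*sqrt(6) / 6+941336550625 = 941336550880.16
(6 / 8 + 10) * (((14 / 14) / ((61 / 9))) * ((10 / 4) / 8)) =1935 / 3904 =0.50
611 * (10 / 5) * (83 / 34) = 50713 / 17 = 2983.12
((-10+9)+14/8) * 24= 18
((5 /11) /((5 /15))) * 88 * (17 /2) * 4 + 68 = 4148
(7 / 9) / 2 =7 / 18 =0.39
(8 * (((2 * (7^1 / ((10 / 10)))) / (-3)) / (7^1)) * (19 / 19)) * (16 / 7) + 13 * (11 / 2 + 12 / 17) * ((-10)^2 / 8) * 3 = 4302817 / 1428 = 3013.18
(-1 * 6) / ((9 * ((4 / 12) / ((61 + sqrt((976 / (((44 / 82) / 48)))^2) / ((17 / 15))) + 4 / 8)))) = -28834521 / 187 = -154195.30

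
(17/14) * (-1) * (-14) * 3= 51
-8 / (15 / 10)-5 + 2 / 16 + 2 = -197 / 24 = -8.21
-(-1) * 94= 94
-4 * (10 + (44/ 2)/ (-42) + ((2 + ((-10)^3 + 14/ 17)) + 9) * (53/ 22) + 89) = 35847710/ 3927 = 9128.52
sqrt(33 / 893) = sqrt(29469) / 893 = 0.19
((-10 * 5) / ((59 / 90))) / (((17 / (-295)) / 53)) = 1192500 / 17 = 70147.06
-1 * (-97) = 97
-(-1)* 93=93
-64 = -64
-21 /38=-0.55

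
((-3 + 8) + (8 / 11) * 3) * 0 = 0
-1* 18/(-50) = 9/25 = 0.36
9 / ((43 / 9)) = 81 / 43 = 1.88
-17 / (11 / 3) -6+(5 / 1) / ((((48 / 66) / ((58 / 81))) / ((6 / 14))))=-70907 / 8316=-8.53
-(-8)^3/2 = 256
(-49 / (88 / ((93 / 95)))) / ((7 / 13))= -8463 / 8360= -1.01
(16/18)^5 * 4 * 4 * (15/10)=13.32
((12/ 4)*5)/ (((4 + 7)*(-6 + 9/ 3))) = -5/ 11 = -0.45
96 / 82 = 48 / 41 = 1.17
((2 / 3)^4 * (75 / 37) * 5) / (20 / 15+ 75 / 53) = 106000 / 145521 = 0.73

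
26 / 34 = 13 / 17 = 0.76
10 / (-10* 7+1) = -10 / 69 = -0.14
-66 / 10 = -33 / 5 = -6.60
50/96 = 25/48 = 0.52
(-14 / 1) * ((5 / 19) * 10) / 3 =-700 / 57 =-12.28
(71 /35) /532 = 71 /18620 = 0.00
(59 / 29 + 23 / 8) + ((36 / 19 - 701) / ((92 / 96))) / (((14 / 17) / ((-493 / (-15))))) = -103292014739 / 3548440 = -29109.13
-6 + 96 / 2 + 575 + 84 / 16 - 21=2405 / 4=601.25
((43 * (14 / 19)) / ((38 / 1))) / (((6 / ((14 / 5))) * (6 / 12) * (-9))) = -4214 / 48735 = -0.09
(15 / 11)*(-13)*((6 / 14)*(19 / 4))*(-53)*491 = 289245645 / 308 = 939109.24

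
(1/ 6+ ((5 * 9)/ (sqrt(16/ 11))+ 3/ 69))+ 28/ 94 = 3295/ 6486+ 45 * sqrt(11)/ 4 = 37.82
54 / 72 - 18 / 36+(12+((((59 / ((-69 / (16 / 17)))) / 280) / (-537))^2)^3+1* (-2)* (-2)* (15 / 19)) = 134461808463569269885904132343873311651265301699 / 8726812504894333485336220374154018866670687500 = 15.41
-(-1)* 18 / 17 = 18 / 17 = 1.06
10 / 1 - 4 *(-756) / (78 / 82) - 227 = 38507 / 13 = 2962.08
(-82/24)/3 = -41/36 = -1.14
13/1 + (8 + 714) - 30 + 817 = 1522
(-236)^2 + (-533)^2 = 339785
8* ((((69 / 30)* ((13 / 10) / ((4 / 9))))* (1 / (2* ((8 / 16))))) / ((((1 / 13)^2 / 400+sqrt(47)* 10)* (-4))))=909558 / 21477871999999 -614861208000* sqrt(47) / 21477871999999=-0.20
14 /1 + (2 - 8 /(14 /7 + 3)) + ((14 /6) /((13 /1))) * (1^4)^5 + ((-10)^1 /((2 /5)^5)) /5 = -563887 /3120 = -180.73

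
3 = 3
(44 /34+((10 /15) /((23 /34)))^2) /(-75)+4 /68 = 6949 /242811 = 0.03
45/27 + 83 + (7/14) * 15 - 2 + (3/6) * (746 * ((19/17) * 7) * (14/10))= 2129563/510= 4175.61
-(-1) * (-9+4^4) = 247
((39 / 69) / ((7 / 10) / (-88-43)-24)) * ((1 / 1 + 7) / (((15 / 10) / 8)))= -167680 / 166911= -1.00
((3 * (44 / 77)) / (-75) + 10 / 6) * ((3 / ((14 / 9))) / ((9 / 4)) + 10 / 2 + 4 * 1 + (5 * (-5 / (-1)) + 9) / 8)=68177 / 2940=23.19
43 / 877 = 0.05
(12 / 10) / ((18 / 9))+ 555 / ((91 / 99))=274998 / 455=604.39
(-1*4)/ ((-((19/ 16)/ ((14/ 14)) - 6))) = -64/ 77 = -0.83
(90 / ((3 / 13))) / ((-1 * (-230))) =39 / 23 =1.70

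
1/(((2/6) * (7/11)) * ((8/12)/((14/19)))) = 99/19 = 5.21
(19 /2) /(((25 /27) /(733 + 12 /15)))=1882197 /250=7528.79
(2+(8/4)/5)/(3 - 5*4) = -12/85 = -0.14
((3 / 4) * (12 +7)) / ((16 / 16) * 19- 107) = -57 / 352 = -0.16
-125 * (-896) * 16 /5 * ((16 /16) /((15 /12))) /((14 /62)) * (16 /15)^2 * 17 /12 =276299776 /135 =2046665.01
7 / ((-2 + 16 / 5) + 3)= 5 / 3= 1.67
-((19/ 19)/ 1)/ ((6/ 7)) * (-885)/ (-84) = -295/ 24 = -12.29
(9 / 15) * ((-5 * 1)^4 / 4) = 375 / 4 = 93.75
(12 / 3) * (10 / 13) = 40 / 13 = 3.08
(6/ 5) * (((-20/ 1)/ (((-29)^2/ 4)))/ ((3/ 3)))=-96/ 841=-0.11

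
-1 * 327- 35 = -362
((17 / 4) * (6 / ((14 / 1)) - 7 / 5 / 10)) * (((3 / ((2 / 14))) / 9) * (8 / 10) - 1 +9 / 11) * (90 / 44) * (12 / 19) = 2147967 / 804650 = 2.67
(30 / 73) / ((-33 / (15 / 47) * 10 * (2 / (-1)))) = 15 / 75482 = 0.00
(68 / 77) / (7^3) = 68 / 26411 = 0.00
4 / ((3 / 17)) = 68 / 3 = 22.67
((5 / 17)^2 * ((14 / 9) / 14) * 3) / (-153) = -25 / 132651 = -0.00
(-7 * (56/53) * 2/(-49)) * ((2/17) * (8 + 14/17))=4800/15317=0.31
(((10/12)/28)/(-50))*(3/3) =-1/1680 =-0.00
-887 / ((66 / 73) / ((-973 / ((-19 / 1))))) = -63002723 / 1254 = -50241.41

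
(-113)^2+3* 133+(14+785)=13967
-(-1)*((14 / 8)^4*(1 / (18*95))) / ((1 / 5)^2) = 0.14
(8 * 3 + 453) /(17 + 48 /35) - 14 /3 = 21.30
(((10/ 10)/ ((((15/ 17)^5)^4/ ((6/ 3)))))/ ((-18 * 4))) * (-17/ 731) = 4064231406647572522401601/ 514749741816329956054687500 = 0.01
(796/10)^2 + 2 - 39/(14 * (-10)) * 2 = 6338.72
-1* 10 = -10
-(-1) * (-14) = -14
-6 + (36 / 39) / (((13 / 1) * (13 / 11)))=-13050 / 2197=-5.94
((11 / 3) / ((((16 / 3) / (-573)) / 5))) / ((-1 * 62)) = 31515 / 992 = 31.77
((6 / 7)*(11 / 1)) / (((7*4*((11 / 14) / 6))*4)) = 9 / 14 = 0.64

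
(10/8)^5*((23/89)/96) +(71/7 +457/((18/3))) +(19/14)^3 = 88.82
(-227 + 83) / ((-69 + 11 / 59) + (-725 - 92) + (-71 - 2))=4248 / 28285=0.15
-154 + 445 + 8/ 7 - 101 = 1338/ 7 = 191.14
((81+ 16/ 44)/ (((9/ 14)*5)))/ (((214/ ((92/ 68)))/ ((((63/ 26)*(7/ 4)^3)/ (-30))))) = -69194419/ 998849280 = -0.07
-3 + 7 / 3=-2 / 3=-0.67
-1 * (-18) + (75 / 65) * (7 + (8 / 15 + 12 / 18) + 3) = 402 / 13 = 30.92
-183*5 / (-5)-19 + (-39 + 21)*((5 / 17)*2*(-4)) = 3508 / 17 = 206.35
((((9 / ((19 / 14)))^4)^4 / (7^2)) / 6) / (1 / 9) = 123544637918510766117103043444736 / 288441413567621167681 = 428317960276.35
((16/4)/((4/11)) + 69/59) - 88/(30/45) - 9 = -7601/59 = -128.83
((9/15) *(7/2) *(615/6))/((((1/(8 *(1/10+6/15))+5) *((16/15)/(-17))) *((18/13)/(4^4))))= -362440/3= -120813.33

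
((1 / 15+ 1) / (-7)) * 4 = -64 / 105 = -0.61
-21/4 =-5.25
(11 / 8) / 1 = 11 / 8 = 1.38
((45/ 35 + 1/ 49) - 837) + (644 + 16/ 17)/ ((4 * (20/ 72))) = -1063103/ 4165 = -255.25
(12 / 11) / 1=12 / 11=1.09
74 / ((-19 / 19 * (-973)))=74 / 973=0.08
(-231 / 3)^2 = 5929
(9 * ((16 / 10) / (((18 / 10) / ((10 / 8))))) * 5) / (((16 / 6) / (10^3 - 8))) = 18600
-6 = -6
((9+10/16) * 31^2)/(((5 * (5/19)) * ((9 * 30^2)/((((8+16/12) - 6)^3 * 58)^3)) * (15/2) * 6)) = 2743163506160000/14348907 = 191175781.27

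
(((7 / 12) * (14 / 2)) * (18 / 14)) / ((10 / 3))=63 / 40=1.58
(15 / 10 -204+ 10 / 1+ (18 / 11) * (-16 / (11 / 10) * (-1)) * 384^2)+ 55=849313285 / 242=3509559.03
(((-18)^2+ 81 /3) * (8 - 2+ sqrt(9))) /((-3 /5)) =-5265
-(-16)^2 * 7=-1792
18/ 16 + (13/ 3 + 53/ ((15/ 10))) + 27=1627/ 24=67.79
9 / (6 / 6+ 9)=9 / 10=0.90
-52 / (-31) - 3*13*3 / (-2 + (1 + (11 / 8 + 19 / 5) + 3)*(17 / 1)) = 58396 / 63643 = 0.92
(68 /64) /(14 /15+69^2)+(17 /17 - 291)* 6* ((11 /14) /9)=-3645730805 /24000144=-151.90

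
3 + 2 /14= 22 /7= 3.14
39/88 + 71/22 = 323/88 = 3.67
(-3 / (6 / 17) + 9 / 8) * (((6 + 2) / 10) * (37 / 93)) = -2.35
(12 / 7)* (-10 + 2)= -96 / 7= -13.71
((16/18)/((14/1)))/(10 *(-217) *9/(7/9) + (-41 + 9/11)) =-11/4357269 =-0.00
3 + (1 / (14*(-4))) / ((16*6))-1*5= -10753 / 5376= -2.00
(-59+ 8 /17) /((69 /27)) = -22.90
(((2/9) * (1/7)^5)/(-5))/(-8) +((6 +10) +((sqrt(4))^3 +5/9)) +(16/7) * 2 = 88116701/3025260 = 29.13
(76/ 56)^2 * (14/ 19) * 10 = 95/ 7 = 13.57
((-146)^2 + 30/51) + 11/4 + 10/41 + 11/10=297210309/13940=21320.68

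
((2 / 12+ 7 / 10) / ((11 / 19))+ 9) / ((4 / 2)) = 866 / 165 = 5.25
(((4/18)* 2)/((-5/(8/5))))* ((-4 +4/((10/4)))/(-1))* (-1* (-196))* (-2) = 50176/375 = 133.80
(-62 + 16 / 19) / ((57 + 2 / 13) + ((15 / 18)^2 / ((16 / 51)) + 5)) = -2900352 / 3052559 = -0.95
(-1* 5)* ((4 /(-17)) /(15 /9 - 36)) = -60 /1751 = -0.03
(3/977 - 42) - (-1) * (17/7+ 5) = -236413/6839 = -34.57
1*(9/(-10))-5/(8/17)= -461/40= -11.52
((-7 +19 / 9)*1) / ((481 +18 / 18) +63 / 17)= -748 / 74313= -0.01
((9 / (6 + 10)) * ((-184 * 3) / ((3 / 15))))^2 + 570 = 9643305 / 4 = 2410826.25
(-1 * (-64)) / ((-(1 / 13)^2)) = -10816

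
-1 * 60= -60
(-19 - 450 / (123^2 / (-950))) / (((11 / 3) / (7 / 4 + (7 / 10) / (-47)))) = 76139973 / 17381540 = 4.38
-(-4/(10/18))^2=-1296/25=-51.84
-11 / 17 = -0.65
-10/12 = -5/6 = -0.83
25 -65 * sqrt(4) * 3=-365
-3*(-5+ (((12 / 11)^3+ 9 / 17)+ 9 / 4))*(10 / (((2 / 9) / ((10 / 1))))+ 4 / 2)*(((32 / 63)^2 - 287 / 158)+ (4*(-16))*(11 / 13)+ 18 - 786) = -63343545306876319 / 61487560134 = -1030184.73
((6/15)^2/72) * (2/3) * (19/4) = 19/2700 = 0.01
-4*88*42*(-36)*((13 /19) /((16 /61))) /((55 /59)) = 1489304.08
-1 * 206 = -206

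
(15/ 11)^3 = 3375/ 1331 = 2.54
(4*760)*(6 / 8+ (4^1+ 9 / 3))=23560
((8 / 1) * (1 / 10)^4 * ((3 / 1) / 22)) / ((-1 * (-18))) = 1 / 165000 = 0.00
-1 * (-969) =969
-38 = -38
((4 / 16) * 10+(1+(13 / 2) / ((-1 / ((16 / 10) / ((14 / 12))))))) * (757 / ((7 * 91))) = -6.43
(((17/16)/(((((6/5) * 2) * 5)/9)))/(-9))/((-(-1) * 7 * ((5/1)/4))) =-17/1680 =-0.01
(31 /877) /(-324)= -31 /284148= -0.00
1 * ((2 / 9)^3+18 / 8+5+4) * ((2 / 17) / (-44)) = -32837 / 1090584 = -0.03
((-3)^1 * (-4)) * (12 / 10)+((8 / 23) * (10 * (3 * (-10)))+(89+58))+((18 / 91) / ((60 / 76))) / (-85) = 50746713 / 889525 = 57.05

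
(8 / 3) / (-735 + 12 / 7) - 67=-67.00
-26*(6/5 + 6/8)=-50.70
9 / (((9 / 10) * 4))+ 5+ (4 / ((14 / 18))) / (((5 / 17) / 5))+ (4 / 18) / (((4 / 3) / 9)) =675 / 7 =96.43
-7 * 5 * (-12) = 420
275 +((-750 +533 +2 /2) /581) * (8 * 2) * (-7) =26281 /83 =316.64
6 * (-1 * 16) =-96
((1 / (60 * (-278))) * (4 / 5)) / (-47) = 1 / 979950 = 0.00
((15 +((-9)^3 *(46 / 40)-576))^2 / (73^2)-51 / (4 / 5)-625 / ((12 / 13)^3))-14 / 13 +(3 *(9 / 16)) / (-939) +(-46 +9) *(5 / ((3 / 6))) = -807469942437937 / 936735883200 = -862.00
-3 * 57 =-171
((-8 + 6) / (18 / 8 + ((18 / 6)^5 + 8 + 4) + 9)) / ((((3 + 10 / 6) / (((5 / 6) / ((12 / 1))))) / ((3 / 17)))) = -1 / 50694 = -0.00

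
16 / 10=8 / 5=1.60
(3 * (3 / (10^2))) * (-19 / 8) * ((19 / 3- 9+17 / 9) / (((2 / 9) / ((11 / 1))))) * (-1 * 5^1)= -41.15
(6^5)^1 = 7776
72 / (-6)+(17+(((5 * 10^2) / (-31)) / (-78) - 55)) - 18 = -67.79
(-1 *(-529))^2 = 279841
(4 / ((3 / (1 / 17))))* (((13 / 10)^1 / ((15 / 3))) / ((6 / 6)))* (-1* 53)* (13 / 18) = -8957 / 11475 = -0.78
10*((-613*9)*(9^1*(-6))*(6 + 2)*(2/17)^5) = 762670080/1419857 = 537.15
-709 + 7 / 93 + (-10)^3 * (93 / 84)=-1182260 / 651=-1816.07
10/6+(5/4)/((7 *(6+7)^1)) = 1835/1092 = 1.68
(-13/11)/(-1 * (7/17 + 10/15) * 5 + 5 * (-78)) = 663/221815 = 0.00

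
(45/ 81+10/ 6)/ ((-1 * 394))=-10/ 1773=-0.01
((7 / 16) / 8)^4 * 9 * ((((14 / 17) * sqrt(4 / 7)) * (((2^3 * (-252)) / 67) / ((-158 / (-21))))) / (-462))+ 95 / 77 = 1361367 * sqrt(7) / 8302968700928+ 95 / 77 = 1.23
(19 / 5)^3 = 6859 / 125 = 54.87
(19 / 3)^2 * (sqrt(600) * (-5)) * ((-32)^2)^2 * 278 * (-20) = 105232990208000 * sqrt(6) / 9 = 28640792235210.96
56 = 56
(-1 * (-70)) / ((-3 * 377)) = -70 / 1131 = -0.06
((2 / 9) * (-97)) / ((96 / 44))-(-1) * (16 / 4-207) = -22991 / 108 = -212.88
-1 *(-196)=196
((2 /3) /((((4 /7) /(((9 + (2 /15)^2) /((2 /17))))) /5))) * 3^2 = 241451 /60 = 4024.18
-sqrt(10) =-3.16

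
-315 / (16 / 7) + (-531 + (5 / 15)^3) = -288911 / 432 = -668.78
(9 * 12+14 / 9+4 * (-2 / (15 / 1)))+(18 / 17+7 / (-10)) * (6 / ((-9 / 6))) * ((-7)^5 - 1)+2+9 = 18547001 / 765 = 24244.45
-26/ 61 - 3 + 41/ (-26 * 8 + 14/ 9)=-410831/ 113338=-3.62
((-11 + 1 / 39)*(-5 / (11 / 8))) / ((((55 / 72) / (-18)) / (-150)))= 221875200 / 1573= 141052.26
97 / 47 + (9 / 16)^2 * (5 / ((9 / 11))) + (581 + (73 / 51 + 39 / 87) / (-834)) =31230542773 / 53385984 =585.00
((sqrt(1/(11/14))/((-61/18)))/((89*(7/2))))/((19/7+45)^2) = -63*sqrt(154)/1665503191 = -0.00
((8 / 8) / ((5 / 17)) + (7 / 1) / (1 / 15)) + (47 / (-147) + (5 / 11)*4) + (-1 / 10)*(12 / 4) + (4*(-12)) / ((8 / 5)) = 1287107 / 16170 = 79.60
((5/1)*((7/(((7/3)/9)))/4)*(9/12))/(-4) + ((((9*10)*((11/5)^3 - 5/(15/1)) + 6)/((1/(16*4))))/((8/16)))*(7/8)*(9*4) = 6027475059/1600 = 3767171.91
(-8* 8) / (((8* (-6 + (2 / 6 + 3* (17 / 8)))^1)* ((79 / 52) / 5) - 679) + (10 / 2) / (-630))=1048320 / 11093947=0.09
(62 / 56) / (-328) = -31 / 9184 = -0.00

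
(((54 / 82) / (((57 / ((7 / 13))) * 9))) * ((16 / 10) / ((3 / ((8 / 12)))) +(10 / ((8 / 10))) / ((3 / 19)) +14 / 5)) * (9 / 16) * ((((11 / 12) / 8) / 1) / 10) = 570493 / 1555507200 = 0.00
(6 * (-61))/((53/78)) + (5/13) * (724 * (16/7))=471892/4823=97.84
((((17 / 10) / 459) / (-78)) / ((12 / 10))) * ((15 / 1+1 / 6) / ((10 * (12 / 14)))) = -49 / 699840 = -0.00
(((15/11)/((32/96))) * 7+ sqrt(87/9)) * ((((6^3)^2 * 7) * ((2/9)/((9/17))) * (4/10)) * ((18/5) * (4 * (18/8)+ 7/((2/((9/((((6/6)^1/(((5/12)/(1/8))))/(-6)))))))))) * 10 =-386157155328/11 - 2043159552 * sqrt(87)/5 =-38916660660.40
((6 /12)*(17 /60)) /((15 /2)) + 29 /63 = 3019 /6300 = 0.48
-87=-87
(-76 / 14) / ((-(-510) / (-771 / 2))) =4883 / 1190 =4.10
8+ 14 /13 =118 /13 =9.08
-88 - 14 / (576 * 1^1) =-25351 / 288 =-88.02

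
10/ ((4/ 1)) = 5/ 2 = 2.50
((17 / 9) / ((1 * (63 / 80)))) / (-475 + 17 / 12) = -5440 / 1074087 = -0.01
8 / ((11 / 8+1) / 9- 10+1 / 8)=-144 / 173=-0.83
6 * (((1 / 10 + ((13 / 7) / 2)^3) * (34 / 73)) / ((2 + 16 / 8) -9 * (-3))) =630207 / 7762090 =0.08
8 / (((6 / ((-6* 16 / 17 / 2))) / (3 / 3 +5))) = -384 / 17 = -22.59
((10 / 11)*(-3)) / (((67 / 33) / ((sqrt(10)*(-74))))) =6660*sqrt(10) / 67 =314.34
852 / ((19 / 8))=6816 / 19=358.74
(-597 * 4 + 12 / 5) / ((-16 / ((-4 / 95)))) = -2982 / 475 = -6.28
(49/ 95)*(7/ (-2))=-343/ 190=-1.81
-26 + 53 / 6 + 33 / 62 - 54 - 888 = -89153 / 93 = -958.63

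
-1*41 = -41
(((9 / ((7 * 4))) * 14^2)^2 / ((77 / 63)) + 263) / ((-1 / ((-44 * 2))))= 308912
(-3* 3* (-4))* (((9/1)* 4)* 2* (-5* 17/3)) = -73440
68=68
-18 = -18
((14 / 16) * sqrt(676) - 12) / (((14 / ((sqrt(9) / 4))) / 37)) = 4773 / 224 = 21.31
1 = 1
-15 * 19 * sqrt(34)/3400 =-57 * sqrt(34)/680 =-0.49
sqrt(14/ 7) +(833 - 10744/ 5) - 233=-7744/ 5 +sqrt(2)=-1547.39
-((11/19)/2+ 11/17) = -605/646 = -0.94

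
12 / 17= 0.71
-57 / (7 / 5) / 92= -285 / 644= -0.44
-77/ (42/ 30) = -55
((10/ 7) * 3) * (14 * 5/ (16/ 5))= 375/ 4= 93.75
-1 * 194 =-194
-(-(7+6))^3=2197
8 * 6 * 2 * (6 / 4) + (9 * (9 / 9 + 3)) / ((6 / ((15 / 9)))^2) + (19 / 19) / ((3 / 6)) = 1339 / 9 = 148.78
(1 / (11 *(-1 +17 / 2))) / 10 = 1 / 825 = 0.00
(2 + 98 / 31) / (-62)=-80 / 961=-0.08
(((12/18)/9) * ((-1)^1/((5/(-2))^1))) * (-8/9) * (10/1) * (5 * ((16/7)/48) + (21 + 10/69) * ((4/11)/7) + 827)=-93886976/430353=-218.16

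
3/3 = 1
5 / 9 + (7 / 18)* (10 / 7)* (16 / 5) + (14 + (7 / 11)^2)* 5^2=131572 / 363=362.46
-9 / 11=-0.82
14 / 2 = 7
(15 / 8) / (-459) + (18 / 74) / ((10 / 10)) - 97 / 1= -96.76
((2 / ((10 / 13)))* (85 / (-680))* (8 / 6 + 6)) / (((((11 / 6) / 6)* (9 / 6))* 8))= -13 / 20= -0.65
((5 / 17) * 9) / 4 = 45 / 68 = 0.66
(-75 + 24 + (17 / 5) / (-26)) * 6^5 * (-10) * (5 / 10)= 25843536 / 13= 1987964.31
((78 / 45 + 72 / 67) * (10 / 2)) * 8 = 22576 / 201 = 112.32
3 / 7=0.43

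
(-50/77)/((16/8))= -25/77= -0.32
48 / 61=0.79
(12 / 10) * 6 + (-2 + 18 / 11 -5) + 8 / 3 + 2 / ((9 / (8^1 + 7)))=431 / 55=7.84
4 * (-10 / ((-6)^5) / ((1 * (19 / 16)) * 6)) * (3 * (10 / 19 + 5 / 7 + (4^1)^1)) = 6970 / 614061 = 0.01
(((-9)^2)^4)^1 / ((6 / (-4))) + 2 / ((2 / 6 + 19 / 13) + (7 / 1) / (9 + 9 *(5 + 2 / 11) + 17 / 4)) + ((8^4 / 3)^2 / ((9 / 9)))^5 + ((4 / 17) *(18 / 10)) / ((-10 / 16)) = 22510592826041353332042970000000.00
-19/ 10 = -1.90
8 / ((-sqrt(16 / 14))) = -2 * sqrt(14) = -7.48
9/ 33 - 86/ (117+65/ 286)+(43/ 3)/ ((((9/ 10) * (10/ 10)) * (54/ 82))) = 490613795/ 20681001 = 23.72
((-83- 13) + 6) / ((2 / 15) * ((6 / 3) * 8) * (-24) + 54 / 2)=450 / 121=3.72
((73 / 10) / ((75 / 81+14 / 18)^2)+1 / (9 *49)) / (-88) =-23489857 / 821177280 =-0.03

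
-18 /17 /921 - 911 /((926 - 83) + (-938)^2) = -10038631 /4596305453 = -0.00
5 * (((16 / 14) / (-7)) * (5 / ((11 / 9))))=-1800 / 539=-3.34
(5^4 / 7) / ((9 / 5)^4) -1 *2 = 298771 / 45927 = 6.51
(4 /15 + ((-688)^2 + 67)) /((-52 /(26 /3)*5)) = -7101169 /450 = -15780.38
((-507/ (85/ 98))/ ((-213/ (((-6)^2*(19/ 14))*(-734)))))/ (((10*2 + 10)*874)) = -3.75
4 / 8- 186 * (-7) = 2605 / 2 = 1302.50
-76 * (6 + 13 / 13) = -532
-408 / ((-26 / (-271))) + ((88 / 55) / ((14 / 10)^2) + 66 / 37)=-100168610 / 23569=-4250.02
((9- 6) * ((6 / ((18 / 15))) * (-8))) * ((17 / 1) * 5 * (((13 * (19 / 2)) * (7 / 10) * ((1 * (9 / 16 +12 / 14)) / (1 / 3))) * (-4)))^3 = 120526909328218567005 / 512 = 235404119781676888.68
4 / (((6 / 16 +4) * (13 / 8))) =256 / 455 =0.56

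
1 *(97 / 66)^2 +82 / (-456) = 1.98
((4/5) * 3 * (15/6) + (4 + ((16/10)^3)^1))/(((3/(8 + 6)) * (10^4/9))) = 18501/312500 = 0.06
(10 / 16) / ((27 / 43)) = 215 / 216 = 1.00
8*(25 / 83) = 2.41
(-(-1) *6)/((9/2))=1.33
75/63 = 1.19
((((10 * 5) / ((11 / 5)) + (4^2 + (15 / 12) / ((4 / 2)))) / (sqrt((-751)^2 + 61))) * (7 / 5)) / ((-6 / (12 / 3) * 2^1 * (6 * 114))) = -24241 * sqrt(564062) / 509280298560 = -0.00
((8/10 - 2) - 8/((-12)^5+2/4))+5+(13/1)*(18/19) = 761923573/47277985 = 16.12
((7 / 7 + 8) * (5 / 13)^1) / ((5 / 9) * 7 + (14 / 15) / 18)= 6075 / 6916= 0.88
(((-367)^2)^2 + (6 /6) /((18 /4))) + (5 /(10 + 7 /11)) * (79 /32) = 67920378448601 /3744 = 18141126722.38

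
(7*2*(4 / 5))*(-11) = -616 / 5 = -123.20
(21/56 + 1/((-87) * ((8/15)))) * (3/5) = 123/580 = 0.21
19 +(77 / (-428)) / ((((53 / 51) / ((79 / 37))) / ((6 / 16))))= 126644117 / 6714464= 18.86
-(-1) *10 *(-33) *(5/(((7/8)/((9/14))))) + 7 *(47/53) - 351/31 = -98005996/80507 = -1217.36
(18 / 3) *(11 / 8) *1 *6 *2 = 99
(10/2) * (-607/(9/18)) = -6070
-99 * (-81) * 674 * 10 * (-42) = -2270018520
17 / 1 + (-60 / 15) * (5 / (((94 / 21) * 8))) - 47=-30.56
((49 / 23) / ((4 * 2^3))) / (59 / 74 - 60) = -0.00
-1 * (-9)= 9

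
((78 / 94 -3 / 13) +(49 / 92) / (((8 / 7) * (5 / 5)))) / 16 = 478949 / 7195136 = 0.07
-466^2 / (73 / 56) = -12160736 / 73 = -166585.42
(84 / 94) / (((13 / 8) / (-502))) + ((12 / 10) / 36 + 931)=12005681 / 18330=654.97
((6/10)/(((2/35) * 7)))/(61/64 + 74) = 32/1599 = 0.02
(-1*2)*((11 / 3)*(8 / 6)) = -88 / 9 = -9.78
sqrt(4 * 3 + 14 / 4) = sqrt(62) / 2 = 3.94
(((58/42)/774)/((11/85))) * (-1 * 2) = -2465/89397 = -0.03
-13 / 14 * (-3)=39 / 14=2.79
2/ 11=0.18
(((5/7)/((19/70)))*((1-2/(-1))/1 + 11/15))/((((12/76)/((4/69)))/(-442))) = -990080/621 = -1594.33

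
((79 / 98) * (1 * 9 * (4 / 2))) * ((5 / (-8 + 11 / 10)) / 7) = -11850 / 7889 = -1.50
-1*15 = -15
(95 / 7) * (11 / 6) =1045 / 42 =24.88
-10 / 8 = -5 / 4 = -1.25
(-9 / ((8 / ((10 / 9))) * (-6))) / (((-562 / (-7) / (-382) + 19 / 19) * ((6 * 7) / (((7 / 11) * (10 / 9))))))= 33425 / 7527168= 0.00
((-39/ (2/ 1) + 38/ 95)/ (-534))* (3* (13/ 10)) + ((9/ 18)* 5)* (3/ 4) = 17929/ 8900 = 2.01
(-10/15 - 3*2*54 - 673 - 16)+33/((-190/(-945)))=-96847/114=-849.54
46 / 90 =23 / 45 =0.51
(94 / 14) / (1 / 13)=611 / 7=87.29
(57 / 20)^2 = 8.12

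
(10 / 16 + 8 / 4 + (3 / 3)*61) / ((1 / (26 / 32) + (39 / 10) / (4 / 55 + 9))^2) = 21419315021 / 928374050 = 23.07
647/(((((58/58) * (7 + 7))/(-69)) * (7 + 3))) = -44643/140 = -318.88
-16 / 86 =-8 / 43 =-0.19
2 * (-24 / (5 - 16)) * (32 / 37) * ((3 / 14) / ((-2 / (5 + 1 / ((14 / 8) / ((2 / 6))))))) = -41856 / 19943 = -2.10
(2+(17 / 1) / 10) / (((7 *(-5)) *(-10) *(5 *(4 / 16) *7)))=37 / 30625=0.00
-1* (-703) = 703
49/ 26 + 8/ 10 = 349/ 130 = 2.68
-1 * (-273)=273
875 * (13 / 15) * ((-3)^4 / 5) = 12285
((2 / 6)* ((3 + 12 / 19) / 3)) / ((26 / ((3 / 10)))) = 23 / 4940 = 0.00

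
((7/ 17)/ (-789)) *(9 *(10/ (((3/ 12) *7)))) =-120/ 4471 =-0.03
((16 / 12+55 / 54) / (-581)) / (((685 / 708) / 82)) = -1228852 / 3581865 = -0.34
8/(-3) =-8/3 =-2.67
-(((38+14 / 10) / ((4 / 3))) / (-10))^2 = -349281 / 40000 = -8.73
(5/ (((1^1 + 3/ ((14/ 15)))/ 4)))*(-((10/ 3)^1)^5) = -28000000/ 14337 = -1952.99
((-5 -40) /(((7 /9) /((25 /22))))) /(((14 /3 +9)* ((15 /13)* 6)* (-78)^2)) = -75 /656656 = -0.00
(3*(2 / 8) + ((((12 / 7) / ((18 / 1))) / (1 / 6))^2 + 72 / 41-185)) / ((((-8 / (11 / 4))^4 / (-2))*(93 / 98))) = 21432915977 / 3998220288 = 5.36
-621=-621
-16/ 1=-16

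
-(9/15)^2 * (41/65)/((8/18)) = -3321/6500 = -0.51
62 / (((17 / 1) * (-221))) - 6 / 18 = -3943 / 11271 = -0.35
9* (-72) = -648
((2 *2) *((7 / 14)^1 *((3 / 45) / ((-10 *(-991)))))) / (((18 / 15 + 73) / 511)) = 73 / 787845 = 0.00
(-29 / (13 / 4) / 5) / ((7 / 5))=-116 / 91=-1.27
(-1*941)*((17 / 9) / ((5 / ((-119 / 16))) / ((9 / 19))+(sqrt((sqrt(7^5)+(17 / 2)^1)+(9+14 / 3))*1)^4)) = -188080179680876 / 1628192420297523+23621102884624*sqrt(7) / 1628192420297523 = -0.08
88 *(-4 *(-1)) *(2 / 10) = 352 / 5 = 70.40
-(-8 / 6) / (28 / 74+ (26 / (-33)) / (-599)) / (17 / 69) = 16821717 / 1180225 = 14.25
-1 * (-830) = 830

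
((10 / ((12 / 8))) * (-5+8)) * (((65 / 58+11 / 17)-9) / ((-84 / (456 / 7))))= 112.17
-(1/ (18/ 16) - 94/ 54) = 23/ 27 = 0.85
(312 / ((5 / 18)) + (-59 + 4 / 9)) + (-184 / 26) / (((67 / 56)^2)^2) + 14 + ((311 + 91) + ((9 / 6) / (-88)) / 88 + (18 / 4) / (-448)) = 943956538693510541 / 639025900793280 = 1477.18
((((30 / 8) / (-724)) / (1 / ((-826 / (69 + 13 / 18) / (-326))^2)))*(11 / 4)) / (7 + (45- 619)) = 804111 / 24237689279120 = 0.00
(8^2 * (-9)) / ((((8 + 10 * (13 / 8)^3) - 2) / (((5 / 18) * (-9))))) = 368640 / 12521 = 29.44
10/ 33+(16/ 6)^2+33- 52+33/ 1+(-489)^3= -11576084611/ 99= -116930147.59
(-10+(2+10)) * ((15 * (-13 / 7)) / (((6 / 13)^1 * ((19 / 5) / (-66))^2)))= -92020500 / 2527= -36414.92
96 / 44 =24 / 11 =2.18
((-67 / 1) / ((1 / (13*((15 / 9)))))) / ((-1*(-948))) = -4355 / 2844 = -1.53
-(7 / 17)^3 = -343 / 4913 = -0.07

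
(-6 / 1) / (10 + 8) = -1 / 3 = -0.33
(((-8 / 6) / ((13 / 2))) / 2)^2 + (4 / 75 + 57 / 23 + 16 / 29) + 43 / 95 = 1709011024 / 481890825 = 3.55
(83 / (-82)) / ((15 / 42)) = -581 / 205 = -2.83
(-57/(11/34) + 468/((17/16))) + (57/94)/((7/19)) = 32722197/123046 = 265.93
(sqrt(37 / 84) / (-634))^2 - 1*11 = -371407307 / 33764304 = -11.00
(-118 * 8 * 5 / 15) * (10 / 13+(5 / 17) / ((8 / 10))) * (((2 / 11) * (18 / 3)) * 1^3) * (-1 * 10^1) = 9487200 / 2431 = 3902.59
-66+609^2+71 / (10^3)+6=370821071 / 1000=370821.07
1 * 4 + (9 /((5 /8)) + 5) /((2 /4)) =214 /5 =42.80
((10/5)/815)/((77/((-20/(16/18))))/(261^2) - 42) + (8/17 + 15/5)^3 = 2155045157691637/51552260251618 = 41.80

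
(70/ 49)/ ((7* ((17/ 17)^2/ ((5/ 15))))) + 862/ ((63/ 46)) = 277594/ 441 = 629.46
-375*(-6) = 2250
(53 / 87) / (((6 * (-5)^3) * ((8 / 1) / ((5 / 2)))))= -53 / 208800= -0.00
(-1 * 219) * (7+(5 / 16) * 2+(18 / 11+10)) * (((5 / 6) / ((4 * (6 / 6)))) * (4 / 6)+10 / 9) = -5272.80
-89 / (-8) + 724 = 5881 / 8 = 735.12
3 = 3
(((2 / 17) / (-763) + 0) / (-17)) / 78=0.00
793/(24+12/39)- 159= -39935/316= -126.38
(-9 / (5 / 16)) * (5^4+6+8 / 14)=-636624 / 35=-18189.26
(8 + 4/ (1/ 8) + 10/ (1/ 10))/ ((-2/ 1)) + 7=-63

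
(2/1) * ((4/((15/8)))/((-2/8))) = -256/15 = -17.07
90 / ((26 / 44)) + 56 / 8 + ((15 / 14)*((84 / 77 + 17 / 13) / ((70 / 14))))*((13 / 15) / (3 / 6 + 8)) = 1937022 / 12155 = 159.36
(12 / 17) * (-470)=-5640 / 17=-331.76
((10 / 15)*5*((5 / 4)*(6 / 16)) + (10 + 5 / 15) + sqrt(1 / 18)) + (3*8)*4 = sqrt(2) / 6 + 5179 / 48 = 108.13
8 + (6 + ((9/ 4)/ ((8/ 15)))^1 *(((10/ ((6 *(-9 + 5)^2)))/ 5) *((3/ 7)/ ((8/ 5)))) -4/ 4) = 373411/ 28672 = 13.02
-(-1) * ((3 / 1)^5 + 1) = 244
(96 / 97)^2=9216 / 9409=0.98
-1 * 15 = -15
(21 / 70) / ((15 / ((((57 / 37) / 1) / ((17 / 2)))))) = 57 / 15725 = 0.00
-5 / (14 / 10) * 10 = -250 / 7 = -35.71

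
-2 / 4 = -1 / 2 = -0.50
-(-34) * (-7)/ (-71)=238/ 71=3.35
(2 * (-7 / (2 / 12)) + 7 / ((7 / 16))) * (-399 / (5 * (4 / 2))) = 2713.20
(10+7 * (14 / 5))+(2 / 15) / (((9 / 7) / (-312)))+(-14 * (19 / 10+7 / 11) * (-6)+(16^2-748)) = -139442 / 495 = -281.70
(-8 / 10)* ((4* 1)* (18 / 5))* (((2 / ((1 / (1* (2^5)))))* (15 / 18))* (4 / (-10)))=6144 / 25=245.76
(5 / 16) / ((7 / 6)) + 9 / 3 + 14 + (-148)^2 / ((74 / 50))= 829767 / 56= 14817.27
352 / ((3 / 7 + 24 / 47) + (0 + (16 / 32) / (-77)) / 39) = 99363264 / 265075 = 374.85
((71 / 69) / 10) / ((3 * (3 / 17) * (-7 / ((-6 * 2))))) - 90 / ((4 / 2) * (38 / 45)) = -14579393 / 275310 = -52.96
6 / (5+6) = 6 / 11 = 0.55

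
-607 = -607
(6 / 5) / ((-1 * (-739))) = 6 / 3695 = 0.00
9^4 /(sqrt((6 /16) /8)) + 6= 30309.96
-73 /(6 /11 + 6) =-803 /72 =-11.15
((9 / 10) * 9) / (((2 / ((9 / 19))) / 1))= 729 / 380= 1.92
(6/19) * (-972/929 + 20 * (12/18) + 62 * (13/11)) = 5246012/194161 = 27.02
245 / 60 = 49 / 12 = 4.08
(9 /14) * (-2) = -1.29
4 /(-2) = -2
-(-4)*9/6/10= 0.60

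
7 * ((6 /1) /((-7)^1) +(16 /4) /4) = 1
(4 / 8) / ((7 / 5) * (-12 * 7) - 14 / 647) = -3235 / 761012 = -0.00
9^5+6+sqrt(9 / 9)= 59056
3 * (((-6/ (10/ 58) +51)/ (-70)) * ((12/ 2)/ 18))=-81/ 350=-0.23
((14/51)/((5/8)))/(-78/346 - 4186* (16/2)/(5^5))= -12110000/301680249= -0.04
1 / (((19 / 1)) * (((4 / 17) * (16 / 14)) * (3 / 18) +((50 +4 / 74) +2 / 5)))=66045 / 63368762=0.00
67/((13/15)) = 1005/13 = 77.31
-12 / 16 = -0.75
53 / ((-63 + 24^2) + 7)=53 / 520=0.10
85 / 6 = 14.17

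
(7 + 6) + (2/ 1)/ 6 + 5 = 55/ 3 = 18.33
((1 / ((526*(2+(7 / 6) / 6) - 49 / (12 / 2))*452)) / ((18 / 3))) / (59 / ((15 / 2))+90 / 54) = 9 / 266688136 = 0.00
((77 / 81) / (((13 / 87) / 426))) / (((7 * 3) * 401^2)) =45298 / 56441151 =0.00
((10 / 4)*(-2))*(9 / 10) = -9 / 2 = -4.50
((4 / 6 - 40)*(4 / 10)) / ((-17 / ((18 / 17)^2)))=25488 / 24565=1.04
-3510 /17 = -206.47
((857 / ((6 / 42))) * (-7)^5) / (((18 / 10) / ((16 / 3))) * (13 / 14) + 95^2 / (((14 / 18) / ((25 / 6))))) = -112924216160 / 54150351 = -2085.38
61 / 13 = 4.69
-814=-814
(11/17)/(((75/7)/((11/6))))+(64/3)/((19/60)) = 9808093/145350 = 67.48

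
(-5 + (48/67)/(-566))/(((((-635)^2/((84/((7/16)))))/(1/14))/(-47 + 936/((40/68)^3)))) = -739921100352/955693653125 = -0.77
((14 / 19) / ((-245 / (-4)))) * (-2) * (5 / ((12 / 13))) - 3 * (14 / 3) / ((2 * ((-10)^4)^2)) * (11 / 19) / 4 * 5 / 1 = -4160001617 / 31920000000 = -0.13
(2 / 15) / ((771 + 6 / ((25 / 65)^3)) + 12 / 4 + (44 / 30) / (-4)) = 100 / 659317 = 0.00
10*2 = 20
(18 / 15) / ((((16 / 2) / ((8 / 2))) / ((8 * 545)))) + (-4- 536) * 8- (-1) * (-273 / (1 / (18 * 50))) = -247404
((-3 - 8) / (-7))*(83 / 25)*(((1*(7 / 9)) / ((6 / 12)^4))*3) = 14608 / 75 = 194.77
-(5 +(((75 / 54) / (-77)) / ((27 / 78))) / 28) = -872855 / 174636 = -5.00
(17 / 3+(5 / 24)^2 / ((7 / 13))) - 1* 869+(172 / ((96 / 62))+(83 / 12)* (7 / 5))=-14968519 / 20160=-742.49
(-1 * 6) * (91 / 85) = -546 / 85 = -6.42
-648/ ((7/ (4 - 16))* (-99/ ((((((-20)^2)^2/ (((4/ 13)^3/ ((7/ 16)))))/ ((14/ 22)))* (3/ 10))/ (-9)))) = 9886500/ 7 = 1412357.14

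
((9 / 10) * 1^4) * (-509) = -4581 / 10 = -458.10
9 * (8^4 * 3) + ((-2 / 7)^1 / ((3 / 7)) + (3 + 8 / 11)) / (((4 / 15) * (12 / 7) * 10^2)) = 1167852227 / 10560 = 110592.07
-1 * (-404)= 404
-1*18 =-18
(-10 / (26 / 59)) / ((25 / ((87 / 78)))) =-1711 / 1690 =-1.01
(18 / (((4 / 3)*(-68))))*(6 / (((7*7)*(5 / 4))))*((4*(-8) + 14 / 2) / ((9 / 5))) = 0.27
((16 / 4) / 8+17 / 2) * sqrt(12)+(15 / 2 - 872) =-1729 / 2+18 * sqrt(3) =-833.32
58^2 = 3364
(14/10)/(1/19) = 133/5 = 26.60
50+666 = 716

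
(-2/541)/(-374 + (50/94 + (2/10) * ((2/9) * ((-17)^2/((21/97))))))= 88830/7548293303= 0.00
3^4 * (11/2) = 891/2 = 445.50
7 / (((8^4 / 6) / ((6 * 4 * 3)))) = 0.74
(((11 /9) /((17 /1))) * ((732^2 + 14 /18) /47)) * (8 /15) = 424373224 /970785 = 437.14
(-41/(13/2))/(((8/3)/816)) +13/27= -677315/351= -1929.67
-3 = -3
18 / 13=1.38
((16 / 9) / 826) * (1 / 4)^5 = 1 / 475776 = 0.00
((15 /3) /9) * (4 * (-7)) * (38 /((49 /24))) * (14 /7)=-579.05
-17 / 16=-1.06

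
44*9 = 396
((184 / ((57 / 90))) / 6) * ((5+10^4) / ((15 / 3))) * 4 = 7363680 / 19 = 387562.11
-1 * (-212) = 212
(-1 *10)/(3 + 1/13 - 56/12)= 195/31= 6.29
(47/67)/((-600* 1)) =-0.00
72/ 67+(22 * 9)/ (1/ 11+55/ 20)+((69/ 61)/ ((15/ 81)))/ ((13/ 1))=473134797/ 6641375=71.24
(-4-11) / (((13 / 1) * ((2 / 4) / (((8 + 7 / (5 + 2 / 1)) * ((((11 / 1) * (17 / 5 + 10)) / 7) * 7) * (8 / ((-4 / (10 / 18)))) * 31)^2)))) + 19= -62638248833 / 13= -4818326833.31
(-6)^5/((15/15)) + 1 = -7775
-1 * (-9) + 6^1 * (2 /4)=12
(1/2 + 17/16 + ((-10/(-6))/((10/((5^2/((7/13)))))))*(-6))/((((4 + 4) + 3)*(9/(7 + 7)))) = -1675/264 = -6.34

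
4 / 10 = 2 / 5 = 0.40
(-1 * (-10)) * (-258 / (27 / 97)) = -83420 / 9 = -9268.89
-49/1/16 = -49/16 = -3.06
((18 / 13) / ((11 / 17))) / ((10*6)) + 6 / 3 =2911 / 1430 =2.04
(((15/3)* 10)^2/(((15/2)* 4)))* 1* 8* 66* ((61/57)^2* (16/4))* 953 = 624115888000/3249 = 192094763.93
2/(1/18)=36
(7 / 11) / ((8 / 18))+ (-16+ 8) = -289 / 44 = -6.57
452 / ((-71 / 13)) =-5876 / 71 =-82.76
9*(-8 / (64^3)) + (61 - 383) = -10551305 / 32768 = -322.00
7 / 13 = 0.54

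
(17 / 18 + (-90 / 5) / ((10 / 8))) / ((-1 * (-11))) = -1211 / 990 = -1.22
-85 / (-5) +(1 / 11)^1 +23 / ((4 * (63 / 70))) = 4649 / 198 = 23.48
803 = 803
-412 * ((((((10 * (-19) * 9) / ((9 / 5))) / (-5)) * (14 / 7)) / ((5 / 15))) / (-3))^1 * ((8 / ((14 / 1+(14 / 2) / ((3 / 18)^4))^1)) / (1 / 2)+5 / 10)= 356878520 / 4543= 78555.69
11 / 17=0.65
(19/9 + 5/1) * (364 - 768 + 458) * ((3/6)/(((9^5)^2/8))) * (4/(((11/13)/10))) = 266240/12784876137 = 0.00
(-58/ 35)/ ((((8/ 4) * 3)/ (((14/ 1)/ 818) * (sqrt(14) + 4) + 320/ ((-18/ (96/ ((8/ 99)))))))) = 250503508/ 42945 - 29 * sqrt(14)/ 6135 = 5833.11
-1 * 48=-48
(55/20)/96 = 0.03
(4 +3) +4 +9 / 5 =64 / 5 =12.80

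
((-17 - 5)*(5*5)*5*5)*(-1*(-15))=-206250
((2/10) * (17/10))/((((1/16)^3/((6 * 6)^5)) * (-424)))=-263148797952/1325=-198602866.38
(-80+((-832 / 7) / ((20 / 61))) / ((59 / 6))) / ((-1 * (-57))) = -2.05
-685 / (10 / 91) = -12467 / 2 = -6233.50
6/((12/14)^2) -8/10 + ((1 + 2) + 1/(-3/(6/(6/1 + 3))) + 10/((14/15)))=13141/630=20.86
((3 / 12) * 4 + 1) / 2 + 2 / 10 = 6 / 5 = 1.20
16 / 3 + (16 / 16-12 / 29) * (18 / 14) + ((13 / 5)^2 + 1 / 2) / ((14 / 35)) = 295207 / 12180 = 24.24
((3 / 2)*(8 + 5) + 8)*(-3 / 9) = -9.17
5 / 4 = 1.25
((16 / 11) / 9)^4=65536 / 96059601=0.00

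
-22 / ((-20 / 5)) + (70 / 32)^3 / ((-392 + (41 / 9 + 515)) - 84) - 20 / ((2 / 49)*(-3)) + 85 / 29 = 490353733 / 2850816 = 172.00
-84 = -84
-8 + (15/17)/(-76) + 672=857873/1292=663.99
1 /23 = 0.04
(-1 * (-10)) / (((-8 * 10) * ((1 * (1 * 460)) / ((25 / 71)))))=-5 / 52256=-0.00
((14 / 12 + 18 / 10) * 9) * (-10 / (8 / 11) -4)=-18957 / 40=-473.92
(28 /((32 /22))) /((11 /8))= 14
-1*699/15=-233/5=-46.60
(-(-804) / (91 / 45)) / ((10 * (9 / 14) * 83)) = 804 / 1079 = 0.75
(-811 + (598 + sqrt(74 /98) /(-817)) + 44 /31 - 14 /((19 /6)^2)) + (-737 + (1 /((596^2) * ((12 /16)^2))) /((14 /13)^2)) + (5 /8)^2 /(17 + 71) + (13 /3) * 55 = -439139398913944913 /617081701243392 - sqrt(37) /5719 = -711.64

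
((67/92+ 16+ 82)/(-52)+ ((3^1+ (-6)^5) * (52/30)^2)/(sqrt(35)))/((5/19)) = -33278804 * sqrt(35)/13125 - 172577/23920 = -15007.60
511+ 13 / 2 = 1035 / 2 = 517.50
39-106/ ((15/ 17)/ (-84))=50651/ 5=10130.20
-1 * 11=-11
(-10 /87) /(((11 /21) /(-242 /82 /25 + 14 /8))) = -46837 /130790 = -0.36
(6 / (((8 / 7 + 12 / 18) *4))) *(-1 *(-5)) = 315 / 76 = 4.14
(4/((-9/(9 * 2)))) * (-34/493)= 16/29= 0.55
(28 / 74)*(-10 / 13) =-0.29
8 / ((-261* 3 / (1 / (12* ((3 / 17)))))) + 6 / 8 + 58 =1655909 / 28188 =58.75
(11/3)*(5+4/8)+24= 44.17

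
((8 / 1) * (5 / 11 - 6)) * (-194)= 94672 / 11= 8606.55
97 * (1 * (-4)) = -388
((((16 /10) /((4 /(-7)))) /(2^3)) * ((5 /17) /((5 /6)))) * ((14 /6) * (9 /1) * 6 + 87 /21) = -2733 /170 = -16.08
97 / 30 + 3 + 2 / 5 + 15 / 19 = 4231 / 570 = 7.42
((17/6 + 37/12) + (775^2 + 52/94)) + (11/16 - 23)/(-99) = 4968425383/8272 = 600631.70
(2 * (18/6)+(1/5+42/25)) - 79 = -71.12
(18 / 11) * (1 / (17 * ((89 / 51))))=54 / 979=0.06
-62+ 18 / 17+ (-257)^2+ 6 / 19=21314245 / 323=65988.37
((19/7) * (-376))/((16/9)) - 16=-8261/14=-590.07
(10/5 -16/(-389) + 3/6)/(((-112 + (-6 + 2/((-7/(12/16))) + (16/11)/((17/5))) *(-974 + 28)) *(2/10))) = 392105/165475154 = 0.00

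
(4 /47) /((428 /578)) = 578 /5029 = 0.11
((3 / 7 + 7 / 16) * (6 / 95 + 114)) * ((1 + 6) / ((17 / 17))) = 691.51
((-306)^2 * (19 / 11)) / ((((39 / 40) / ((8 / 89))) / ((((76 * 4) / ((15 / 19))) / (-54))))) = -4059650048 / 38181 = -106326.45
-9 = -9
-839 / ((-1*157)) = 839 / 157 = 5.34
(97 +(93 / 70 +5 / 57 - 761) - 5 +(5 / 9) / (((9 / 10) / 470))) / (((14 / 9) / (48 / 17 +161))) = -22649732701 / 569772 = -39752.27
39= 39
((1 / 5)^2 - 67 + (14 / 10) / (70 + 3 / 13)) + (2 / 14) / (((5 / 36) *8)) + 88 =6770787 / 319550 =21.19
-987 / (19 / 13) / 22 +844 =813.30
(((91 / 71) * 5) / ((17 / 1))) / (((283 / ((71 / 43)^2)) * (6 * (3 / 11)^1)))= 355355 / 160119702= 0.00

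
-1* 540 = -540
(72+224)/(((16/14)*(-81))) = -259/81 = -3.20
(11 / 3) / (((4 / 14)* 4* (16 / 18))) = 231 / 64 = 3.61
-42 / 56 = -0.75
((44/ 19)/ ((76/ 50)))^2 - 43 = -5301303/ 130321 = -40.68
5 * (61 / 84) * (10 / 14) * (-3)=-1525 / 196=-7.78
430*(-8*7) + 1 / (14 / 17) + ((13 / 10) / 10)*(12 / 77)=-13243321 / 550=-24078.77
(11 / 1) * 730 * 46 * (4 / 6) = 738760 / 3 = 246253.33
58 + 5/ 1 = 63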